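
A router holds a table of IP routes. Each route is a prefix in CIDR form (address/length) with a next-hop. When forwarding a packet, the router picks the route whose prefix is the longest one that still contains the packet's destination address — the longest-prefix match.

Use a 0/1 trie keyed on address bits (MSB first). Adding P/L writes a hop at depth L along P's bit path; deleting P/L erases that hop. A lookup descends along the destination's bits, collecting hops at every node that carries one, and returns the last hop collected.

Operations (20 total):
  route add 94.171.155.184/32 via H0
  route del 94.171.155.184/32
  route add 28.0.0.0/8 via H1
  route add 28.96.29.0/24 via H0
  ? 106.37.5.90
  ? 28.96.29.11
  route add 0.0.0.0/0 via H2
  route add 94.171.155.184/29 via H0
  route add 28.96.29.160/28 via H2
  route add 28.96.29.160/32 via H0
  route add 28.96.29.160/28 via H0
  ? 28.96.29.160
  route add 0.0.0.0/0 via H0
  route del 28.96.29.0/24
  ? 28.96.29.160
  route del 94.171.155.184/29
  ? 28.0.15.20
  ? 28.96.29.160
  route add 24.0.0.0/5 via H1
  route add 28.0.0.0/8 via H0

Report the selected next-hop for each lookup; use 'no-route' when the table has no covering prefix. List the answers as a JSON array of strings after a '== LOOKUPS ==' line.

Apply in order:
  add 94.171.155.184/32 -> H0 at depth 32
  del 94.171.155.184/32 (clear depth 32)
  add 28.0.0.0/8 -> H1 at depth 8
  add 28.96.29.0/24 -> H0 at depth 24
  Q 106.37.5.90: descend 01 ; hops seen [∅] ; pick no-route
  Q 28.96.29.11: descend 000111000110000000011101 ; hops seen [H1,H0] ; pick H0
  add 0.0.0.0/0 -> H2 at depth 0
  add 94.171.155.184/29 -> H0 at depth 29
  add 28.96.29.160/28 -> H2 at depth 28
  add 28.96.29.160/32 -> H0 at depth 32
  add 28.96.29.160/28 -> H0 at depth 28
  Q 28.96.29.160: descend 00011100011000000001110110100000 ; hops seen [H2,H1,H0,H0,H0] ; pick H0
  add 0.0.0.0/0 -> H0 at depth 0
  del 28.96.29.0/24 (clear depth 24)
  Q 28.96.29.160: descend 00011100011000000001110110100000 ; hops seen [H0,H1,H0,H0] ; pick H0
  del 94.171.155.184/29 (clear depth 29)
  Q 28.0.15.20: descend 000111000 ; hops seen [H0,H1] ; pick H1
  Q 28.96.29.160: descend 00011100011000000001110110100000 ; hops seen [H0,H1,H0,H0] ; pick H0
  add 24.0.0.0/5 -> H1 at depth 5
  add 28.0.0.0/8 -> H0 at depth 8

== LOOKUPS ==
["no-route","H0","H0","H0","H1","H0"]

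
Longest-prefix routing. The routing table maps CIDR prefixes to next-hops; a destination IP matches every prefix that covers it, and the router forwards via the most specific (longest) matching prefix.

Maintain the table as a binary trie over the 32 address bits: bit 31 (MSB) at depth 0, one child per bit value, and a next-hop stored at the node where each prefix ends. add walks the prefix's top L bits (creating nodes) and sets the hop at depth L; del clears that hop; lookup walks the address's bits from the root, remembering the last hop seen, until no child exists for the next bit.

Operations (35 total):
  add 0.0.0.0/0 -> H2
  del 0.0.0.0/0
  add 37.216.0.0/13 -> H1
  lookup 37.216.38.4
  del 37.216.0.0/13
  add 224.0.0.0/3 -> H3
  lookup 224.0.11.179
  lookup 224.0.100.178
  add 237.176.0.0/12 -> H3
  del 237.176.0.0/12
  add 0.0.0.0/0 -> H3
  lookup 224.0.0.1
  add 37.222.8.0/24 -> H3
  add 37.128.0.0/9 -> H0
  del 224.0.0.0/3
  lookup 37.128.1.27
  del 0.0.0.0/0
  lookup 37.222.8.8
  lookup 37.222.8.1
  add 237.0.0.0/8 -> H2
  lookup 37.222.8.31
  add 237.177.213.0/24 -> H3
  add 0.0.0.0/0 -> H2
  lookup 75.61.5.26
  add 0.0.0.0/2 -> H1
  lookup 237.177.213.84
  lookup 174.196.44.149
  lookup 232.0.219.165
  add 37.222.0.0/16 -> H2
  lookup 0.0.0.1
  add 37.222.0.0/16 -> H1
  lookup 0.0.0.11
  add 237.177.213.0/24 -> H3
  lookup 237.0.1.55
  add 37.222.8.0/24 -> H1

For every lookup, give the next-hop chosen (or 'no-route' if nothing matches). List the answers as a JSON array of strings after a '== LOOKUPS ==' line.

Process each operation:
  add 0.0.0.0/0 -> H2 at depth 0
  del 0.0.0.0/0 (clear depth 0)
  add 37.216.0.0/13 -> H1 at depth 13
  ? 37.216.38.4  path d0:-→d1:-→d2:-→d3:-→d4:-→d5:-→d6:-→d7:-→d8:-→d9:-→d10:-→d11:-→d12:-→d13:H1  best=H1
  del 37.216.0.0/13 (clear depth 13)
  add 224.0.0.0/3 -> H3 at depth 3
  ? 224.0.11.179  path d0:-→d1:-→d2:-→d3:H3  best=H3
  ? 224.0.100.178  path d0:-→d1:-→d2:-→d3:H3  best=H3
  add 237.176.0.0/12 -> H3 at depth 12
  del 237.176.0.0/12 (clear depth 12)
  add 0.0.0.0/0 -> H3 at depth 0
  ? 224.0.0.1  path d0:H3→d1:-→d2:-→d3:H3→d4:-  best=H3
  add 37.222.8.0/24 -> H3 at depth 24
  add 37.128.0.0/9 -> H0 at depth 9
  del 224.0.0.0/3 (clear depth 3)
  ? 37.128.1.27  path d0:H3→d1:-→d2:-→d3:-→d4:-→d5:-→d6:-→d7:-→d8:-→d9:H0  best=H0
  del 0.0.0.0/0 (clear depth 0)
  ? 37.222.8.8  path d0:-→d1:-→d2:-→d3:-→d4:-→d5:-→d6:-→d7:-→d8:-→d9:H0→d10:-→d11:-→d12:-→d13:-→d14:-→d15:-→d16:-→d17:-→d18:-→d19:-→d20:-→d21:-→d22:-→d23:-→d24:H3  best=H3
  ? 37.222.8.1  path d0:-→d1:-→d2:-→d3:-→d4:-→d5:-→d6:-→d7:-→d8:-→d9:H0→d10:-→d11:-→d12:-→d13:-→d14:-→d15:-→d16:-→d17:-→d18:-→d19:-→d20:-→d21:-→d22:-→d23:-→d24:H3  best=H3
  add 237.0.0.0/8 -> H2 at depth 8
  ? 37.222.8.31  path d0:-→d1:-→d2:-→d3:-→d4:-→d5:-→d6:-→d7:-→d8:-→d9:H0→d10:-→d11:-→d12:-→d13:-→d14:-→d15:-→d16:-→d17:-→d18:-→d19:-→d20:-→d21:-→d22:-→d23:-→d24:H3  best=H3
  add 237.177.213.0/24 -> H3 at depth 24
  add 0.0.0.0/0 -> H2 at depth 0
  ? 75.61.5.26  path d0:H2→d1:-  best=H2
  add 0.0.0.0/2 -> H1 at depth 2
  ? 237.177.213.84  path d0:H2→d1:-→d2:-→d3:-→d4:-→d5:-→d6:-→d7:-→d8:H2→d9:-→d10:-→d11:-→d12:-→d13:-→d14:-→d15:-→d16:-→d17:-→d18:-→d19:-→d20:-→d21:-→d22:-→d23:-→d24:H3  best=H3
  ? 174.196.44.149  path d0:H2→d1:-  best=H2
  ? 232.0.219.165  path d0:H2→d1:-→d2:-→d3:-→d4:-→d5:-  best=H2
  add 37.222.0.0/16 -> H2 at depth 16
  ? 0.0.0.1  path d0:H2→d1:-→d2:H1  best=H1
  add 37.222.0.0/16 -> H1 at depth 16
  ? 0.0.0.11  path d0:H2→d1:-→d2:H1  best=H1
  add 237.177.213.0/24 -> H3 at depth 24
  ? 237.0.1.55  path d0:H2→d1:-→d2:-→d3:-→d4:-→d5:-→d6:-→d7:-→d8:H2  best=H2
  add 37.222.8.0/24 -> H1 at depth 24

== LOOKUPS ==
["H1","H3","H3","H3","H0","H3","H3","H3","H2","H3","H2","H2","H1","H1","H2"]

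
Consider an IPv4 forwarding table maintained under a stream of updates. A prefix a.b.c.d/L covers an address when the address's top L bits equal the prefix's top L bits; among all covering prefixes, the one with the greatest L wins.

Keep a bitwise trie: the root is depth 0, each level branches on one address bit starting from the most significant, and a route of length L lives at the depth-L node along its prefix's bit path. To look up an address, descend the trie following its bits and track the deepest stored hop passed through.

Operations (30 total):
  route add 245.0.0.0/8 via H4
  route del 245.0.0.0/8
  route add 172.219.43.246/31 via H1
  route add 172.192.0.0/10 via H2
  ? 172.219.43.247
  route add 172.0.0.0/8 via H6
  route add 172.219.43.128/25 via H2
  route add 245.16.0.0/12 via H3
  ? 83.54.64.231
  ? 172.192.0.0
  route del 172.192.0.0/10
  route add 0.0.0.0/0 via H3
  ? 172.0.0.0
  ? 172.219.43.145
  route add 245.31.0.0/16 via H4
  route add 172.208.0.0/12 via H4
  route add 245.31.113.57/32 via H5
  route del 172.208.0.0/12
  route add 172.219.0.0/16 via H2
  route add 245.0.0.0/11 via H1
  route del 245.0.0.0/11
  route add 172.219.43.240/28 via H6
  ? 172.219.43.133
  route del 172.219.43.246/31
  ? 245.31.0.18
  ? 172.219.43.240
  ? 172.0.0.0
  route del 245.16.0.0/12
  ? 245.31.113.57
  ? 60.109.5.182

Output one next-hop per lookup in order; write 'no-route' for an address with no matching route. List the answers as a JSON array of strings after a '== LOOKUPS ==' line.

Apply in order:
  add 245.0.0.0/8 -> H4 at depth 8
  del 245.0.0.0/8 (clear depth 8)
  add 172.219.43.246/31 -> H1 at depth 31
  add 172.192.0.0/10 -> H2 at depth 10
  Q 172.219.43.247: descend 1010110011011011001010111111011 ; hops seen [H2,H1] ; pick H1
  add 172.0.0.0/8 -> H6 at depth 8
  add 172.219.43.128/25 -> H2 at depth 25
  add 245.16.0.0/12 -> H3 at depth 12
  Q 83.54.64.231: descend ε ; hops seen [∅] ; pick no-route
  Q 172.192.0.0: descend 10101100110 ; hops seen [H6,H2] ; pick H2
  del 172.192.0.0/10 (clear depth 10)
  add 0.0.0.0/0 -> H3 at depth 0
  Q 172.0.0.0: descend 10101100 ; hops seen [H3,H6] ; pick H6
  Q 172.219.43.145: descend 1010110011011011001010111 ; hops seen [H3,H6,H2] ; pick H2
  add 245.31.0.0/16 -> H4 at depth 16
  add 172.208.0.0/12 -> H4 at depth 12
  add 245.31.113.57/32 -> H5 at depth 32
  del 172.208.0.0/12 (clear depth 12)
  add 172.219.0.0/16 -> H2 at depth 16
  add 245.0.0.0/11 -> H1 at depth 11
  del 245.0.0.0/11 (clear depth 11)
  add 172.219.43.240/28 -> H6 at depth 28
  Q 172.219.43.133: descend 1010110011011011001010111 ; hops seen [H3,H6,H2,H2] ; pick H2
  del 172.219.43.246/31 (clear depth 31)
  Q 245.31.0.18: descend 11110101000111110 ; hops seen [H3,H3,H4] ; pick H4
  Q 172.219.43.240: descend 10101100110110110010101111110 ; hops seen [H3,H6,H2,H2,H6] ; pick H6
  Q 172.0.0.0: descend 10101100 ; hops seen [H3,H6] ; pick H6
  del 245.16.0.0/12 (clear depth 12)
  Q 245.31.113.57: descend 11110101000111110111000100111001 ; hops seen [H3,H4,H5] ; pick H5
  Q 60.109.5.182: descend ε ; hops seen [H3] ; pick H3

== LOOKUPS ==
["H1","no-route","H2","H6","H2","H2","H4","H6","H6","H5","H3"]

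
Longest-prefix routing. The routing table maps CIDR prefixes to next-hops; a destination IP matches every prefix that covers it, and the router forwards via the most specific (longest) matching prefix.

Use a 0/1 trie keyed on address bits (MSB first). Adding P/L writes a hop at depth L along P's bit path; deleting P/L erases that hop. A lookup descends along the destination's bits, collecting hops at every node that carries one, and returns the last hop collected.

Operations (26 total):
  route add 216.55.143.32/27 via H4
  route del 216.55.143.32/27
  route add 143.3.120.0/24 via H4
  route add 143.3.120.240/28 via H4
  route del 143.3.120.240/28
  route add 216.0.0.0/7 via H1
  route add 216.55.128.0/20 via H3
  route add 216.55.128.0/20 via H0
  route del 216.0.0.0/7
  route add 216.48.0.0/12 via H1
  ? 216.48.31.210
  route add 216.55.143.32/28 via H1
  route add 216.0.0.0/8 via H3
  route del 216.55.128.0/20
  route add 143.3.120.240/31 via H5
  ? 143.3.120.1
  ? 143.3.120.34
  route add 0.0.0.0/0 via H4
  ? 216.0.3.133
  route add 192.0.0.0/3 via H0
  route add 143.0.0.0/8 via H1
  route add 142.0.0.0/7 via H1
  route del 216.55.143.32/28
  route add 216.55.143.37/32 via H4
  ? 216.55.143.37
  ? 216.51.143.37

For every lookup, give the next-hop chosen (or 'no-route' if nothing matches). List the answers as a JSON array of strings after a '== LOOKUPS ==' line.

Trace:
  + 216.55.143.32/27 (H4) depth=27
  del 216.55.143.32/27 (clear depth 27)
  + 143.3.120.0/24 (H4) depth=24
  + 143.3.120.240/28 (H4) depth=28
  del 143.3.120.240/28 (clear depth 28)
  + 216.0.0.0/7 (H1) depth=7
  + 216.55.128.0/20 (H3) depth=20
  + 216.55.128.0/20 (H0) depth=20
  del 216.0.0.0/7 (clear depth 7)
  + 216.48.0.0/12 (H1) depth=12
  Q 216.48.31.210: descend 1101100000110 ; hops seen [H1] ; pick H1
  + 216.55.143.32/28 (H1) depth=28
  + 216.0.0.0/8 (H3) depth=8
  del 216.55.128.0/20 (clear depth 20)
  + 143.3.120.240/31 (H5) depth=31
  Q 143.3.120.1: descend 100011110000001101111000 ; hops seen [H4] ; pick H4
  Q 143.3.120.34: descend 100011110000001101111000 ; hops seen [H4] ; pick H4
  + 0.0.0.0/0 (H4) depth=0
  Q 216.0.3.133: descend 1101100000 ; hops seen [H4,H3] ; pick H3
  + 192.0.0.0/3 (H0) depth=3
  + 143.0.0.0/8 (H1) depth=8
  + 142.0.0.0/7 (H1) depth=7
  del 216.55.143.32/28 (clear depth 28)
  + 216.55.143.37/32 (H4) depth=32
  Q 216.55.143.37: descend 11011000001101111000111100100101 ; hops seen [H4,H0,H3,H1,H4] ; pick H4
  Q 216.51.143.37: descend 1101100000110 ; hops seen [H4,H0,H3,H1] ; pick H1

== LOOKUPS ==
["H1","H4","H4","H3","H4","H1"]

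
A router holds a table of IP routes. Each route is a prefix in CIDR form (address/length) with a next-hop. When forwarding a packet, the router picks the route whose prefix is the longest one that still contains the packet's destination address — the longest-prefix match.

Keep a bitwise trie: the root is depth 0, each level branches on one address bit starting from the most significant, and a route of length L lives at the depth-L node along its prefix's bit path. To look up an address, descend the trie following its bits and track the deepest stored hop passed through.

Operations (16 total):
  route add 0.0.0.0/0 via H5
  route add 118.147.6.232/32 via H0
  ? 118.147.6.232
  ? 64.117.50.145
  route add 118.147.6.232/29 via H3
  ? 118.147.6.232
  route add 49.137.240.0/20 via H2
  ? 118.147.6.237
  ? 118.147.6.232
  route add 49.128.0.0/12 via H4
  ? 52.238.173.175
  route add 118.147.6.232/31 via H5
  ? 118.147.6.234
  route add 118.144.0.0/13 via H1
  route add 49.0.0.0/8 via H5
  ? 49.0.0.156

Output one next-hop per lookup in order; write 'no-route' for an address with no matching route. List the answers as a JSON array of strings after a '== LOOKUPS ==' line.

Process each operation:
  + 0.0.0.0/0 (H5) depth=0
  + 118.147.6.232/32 (H0) depth=32
  lookup 118.147.6.232: bits 01110110100100110000011011101000 walk d0:H5→d1:-→d2:-→d3:-→d4:-→d5:-→d6:-→d7:-→d8:-→d9:-→d10:-→d11:-→d12:-→d13:-→d14:-→d15:-→d16:-→d17:-→d18:-→d19:-→d20:-→d21:-→d22:-→d23:-→d24:-→d25:-→d26:-→d27:-→d28:-→d29:-→d30:-→d31:-→d32:H0 -> H0
  lookup 64.117.50.145: bits 01 walk d0:H5→d1:-→d2:- -> H5
  + 118.147.6.232/29 (H3) depth=29
  lookup 118.147.6.232: bits 01110110100100110000011011101000 walk d0:H5→d1:-→d2:-→d3:-→d4:-→d5:-→d6:-→d7:-→d8:-→d9:-→d10:-→d11:-→d12:-→d13:-→d14:-→d15:-→d16:-→d17:-→d18:-→d19:-→d20:-→d21:-→d22:-→d23:-→d24:-→d25:-→d26:-→d27:-→d28:-→d29:H3→d30:-→d31:-→d32:H0 -> H0
  + 49.137.240.0/20 (H2) depth=20
  lookup 118.147.6.237: bits 01110110100100110000011011101 walk d0:H5→d1:-→d2:-→d3:-→d4:-→d5:-→d6:-→d7:-→d8:-→d9:-→d10:-→d11:-→d12:-→d13:-→d14:-→d15:-→d16:-→d17:-→d18:-→d19:-→d20:-→d21:-→d22:-→d23:-→d24:-→d25:-→d26:-→d27:-→d28:-→d29:H3 -> H3
  lookup 118.147.6.232: bits 01110110100100110000011011101000 walk d0:H5→d1:-→d2:-→d3:-→d4:-→d5:-→d6:-→d7:-→d8:-→d9:-→d10:-→d11:-→d12:-→d13:-→d14:-→d15:-→d16:-→d17:-→d18:-→d19:-→d20:-→d21:-→d22:-→d23:-→d24:-→d25:-→d26:-→d27:-→d28:-→d29:H3→d30:-→d31:-→d32:H0 -> H0
  + 49.128.0.0/12 (H4) depth=12
  lookup 52.238.173.175: bits 00110 walk d0:H5→d1:-→d2:-→d3:-→d4:-→d5:- -> H5
  + 118.147.6.232/31 (H5) depth=31
  lookup 118.147.6.234: bits 011101101001001100000110111010 walk d0:H5→d1:-→d2:-→d3:-→d4:-→d5:-→d6:-→d7:-→d8:-→d9:-→d10:-→d11:-→d12:-→d13:-→d14:-→d15:-→d16:-→d17:-→d18:-→d19:-→d20:-→d21:-→d22:-→d23:-→d24:-→d25:-→d26:-→d27:-→d28:-→d29:H3→d30:- -> H3
  + 118.144.0.0/13 (H1) depth=13
  + 49.0.0.0/8 (H5) depth=8
  lookup 49.0.0.156: bits 00110001 walk d0:H5→d1:-→d2:-→d3:-→d4:-→d5:-→d6:-→d7:-→d8:H5 -> H5

== LOOKUPS ==
["H0","H5","H0","H3","H0","H5","H3","H5"]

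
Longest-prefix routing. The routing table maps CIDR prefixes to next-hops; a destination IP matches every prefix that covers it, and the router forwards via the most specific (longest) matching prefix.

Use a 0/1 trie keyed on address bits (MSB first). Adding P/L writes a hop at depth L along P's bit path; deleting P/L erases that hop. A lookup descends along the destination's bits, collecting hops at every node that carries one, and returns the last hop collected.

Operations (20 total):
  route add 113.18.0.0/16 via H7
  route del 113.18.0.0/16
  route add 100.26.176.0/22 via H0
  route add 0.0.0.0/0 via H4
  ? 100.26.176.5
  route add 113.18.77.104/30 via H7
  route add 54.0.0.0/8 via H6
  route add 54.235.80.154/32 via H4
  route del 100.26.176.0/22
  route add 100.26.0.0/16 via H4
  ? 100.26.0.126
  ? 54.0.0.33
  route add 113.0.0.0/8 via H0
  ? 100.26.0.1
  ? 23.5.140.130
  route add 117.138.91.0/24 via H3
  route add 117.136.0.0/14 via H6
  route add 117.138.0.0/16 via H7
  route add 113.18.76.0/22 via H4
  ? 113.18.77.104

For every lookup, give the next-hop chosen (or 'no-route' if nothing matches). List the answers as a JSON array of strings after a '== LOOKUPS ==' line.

Process each operation:
  + 113.18.0.0/16 (H7) depth=16
  del 113.18.0.0/16 (clear depth 16)
  + 100.26.176.0/22 (H0) depth=22
  + 0.0.0.0/0 (H4) depth=0
  lookup 100.26.176.5: bits 0110010000011010101100 walk d0:H4→d1:-→d2:-→d3:-→d4:-→d5:-→d6:-→d7:-→d8:-→d9:-→d10:-→d11:-→d12:-→d13:-→d14:-→d15:-→d16:-→d17:-→d18:-→d19:-→d20:-→d21:-→d22:H0 -> H0
  + 113.18.77.104/30 (H7) depth=30
  + 54.0.0.0/8 (H6) depth=8
  + 54.235.80.154/32 (H4) depth=32
  del 100.26.176.0/22 (clear depth 22)
  + 100.26.0.0/16 (H4) depth=16
  lookup 100.26.0.126: bits 0110010000011010 walk d0:H4→d1:-→d2:-→d3:-→d4:-→d5:-→d6:-→d7:-→d8:-→d9:-→d10:-→d11:-→d12:-→d13:-→d14:-→d15:-→d16:H4 -> H4
  lookup 54.0.0.33: bits 00110110 walk d0:H4→d1:-→d2:-→d3:-→d4:-→d5:-→d6:-→d7:-→d8:H6 -> H6
  + 113.0.0.0/8 (H0) depth=8
  lookup 100.26.0.1: bits 0110010000011010 walk d0:H4→d1:-→d2:-→d3:-→d4:-→d5:-→d6:-→d7:-→d8:-→d9:-→d10:-→d11:-→d12:-→d13:-→d14:-→d15:-→d16:H4 -> H4
  lookup 23.5.140.130: bits 00 walk d0:H4→d1:-→d2:- -> H4
  + 117.138.91.0/24 (H3) depth=24
  + 117.136.0.0/14 (H6) depth=14
  + 117.138.0.0/16 (H7) depth=16
  + 113.18.76.0/22 (H4) depth=22
  lookup 113.18.77.104: bits 011100010001001001001101011010 walk d0:H4→d1:-→d2:-→d3:-→d4:-→d5:-→d6:-→d7:-→d8:H0→d9:-→d10:-→d11:-→d12:-→d13:-→d14:-→d15:-→d16:-→d17:-→d18:-→d19:-→d20:-→d21:-→d22:H4→d23:-→d24:-→d25:-→d26:-→d27:-→d28:-→d29:-→d30:H7 -> H7

== LOOKUPS ==
["H0","H4","H6","H4","H4","H7"]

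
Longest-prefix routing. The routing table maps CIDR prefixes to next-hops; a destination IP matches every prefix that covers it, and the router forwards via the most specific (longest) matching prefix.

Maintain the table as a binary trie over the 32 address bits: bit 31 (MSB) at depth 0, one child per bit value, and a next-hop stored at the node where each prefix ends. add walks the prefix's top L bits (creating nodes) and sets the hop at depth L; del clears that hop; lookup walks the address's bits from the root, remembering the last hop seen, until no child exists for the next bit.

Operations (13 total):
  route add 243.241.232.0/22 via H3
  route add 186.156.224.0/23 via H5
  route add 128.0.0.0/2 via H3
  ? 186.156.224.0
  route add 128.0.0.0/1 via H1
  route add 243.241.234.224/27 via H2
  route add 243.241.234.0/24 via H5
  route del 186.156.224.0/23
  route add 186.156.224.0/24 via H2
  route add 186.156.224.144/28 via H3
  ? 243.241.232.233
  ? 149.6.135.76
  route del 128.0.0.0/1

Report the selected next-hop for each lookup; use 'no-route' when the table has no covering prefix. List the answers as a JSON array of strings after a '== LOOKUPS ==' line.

Process each operation:
  add 243.241.232.0/22 -> H3 at depth 22
  add 186.156.224.0/23 -> H5 at depth 23
  add 128.0.0.0/2 -> H3 at depth 2
  ? 186.156.224.0  path d0:-→d1:-→d2:H3→d3:-→d4:-→d5:-→d6:-→d7:-→d8:-→d9:-→d10:-→d11:-→d12:-→d13:-→d14:-→d15:-→d16:-→d17:-→d18:-→d19:-→d20:-→d21:-→d22:-→d23:H5  best=H5
  add 128.0.0.0/1 -> H1 at depth 1
  add 243.241.234.224/27 -> H2 at depth 27
  add 243.241.234.0/24 -> H5 at depth 24
  - 186.156.224.0/23 clear@23
  add 186.156.224.0/24 -> H2 at depth 24
  add 186.156.224.144/28 -> H3 at depth 28
  ? 243.241.232.233  path d0:-→d1:H1→d2:-→d3:-→d4:-→d5:-→d6:-→d7:-→d8:-→d9:-→d10:-→d11:-→d12:-→d13:-→d14:-→d15:-→d16:-→d17:-→d18:-→d19:-→d20:-→d21:-→d22:H3  best=H3
  ? 149.6.135.76  path d0:-→d1:H1→d2:H3  best=H3
  - 128.0.0.0/1 clear@1

== LOOKUPS ==
["H5","H3","H3"]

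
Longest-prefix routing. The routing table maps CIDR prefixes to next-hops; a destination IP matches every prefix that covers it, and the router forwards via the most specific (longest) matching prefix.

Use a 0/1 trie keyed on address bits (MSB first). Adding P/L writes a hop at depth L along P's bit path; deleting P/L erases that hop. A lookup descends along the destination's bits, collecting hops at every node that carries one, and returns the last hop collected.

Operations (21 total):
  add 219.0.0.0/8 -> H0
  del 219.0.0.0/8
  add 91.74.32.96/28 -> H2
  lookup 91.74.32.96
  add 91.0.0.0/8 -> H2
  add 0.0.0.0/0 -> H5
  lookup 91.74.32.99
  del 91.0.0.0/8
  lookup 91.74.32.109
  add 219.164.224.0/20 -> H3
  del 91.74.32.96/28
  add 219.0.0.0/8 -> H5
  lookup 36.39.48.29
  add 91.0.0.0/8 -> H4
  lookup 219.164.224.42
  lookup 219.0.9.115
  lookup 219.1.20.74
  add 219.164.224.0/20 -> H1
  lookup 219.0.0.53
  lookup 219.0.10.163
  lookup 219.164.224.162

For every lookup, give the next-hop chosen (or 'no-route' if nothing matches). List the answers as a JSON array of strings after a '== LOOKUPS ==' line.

Process each operation:
  + 219.0.0.0/8 (H0) depth=8
  del 219.0.0.0/8 (clear depth 8)
  + 91.74.32.96/28 (H2) depth=28
  Q 91.74.32.96: descend 0101101101001010001000000110 ; hops seen [H2] ; pick H2
  + 91.0.0.0/8 (H2) depth=8
  + 0.0.0.0/0 (H5) depth=0
  Q 91.74.32.99: descend 0101101101001010001000000110 ; hops seen [H5,H2,H2] ; pick H2
  del 91.0.0.0/8 (clear depth 8)
  Q 91.74.32.109: descend 0101101101001010001000000110 ; hops seen [H5,H2] ; pick H2
  + 219.164.224.0/20 (H3) depth=20
  del 91.74.32.96/28 (clear depth 28)
  + 219.0.0.0/8 (H5) depth=8
  Q 36.39.48.29: descend 0 ; hops seen [H5] ; pick H5
  + 91.0.0.0/8 (H4) depth=8
  Q 219.164.224.42: descend 11011011101001001110 ; hops seen [H5,H5,H3] ; pick H3
  Q 219.0.9.115: descend 11011011 ; hops seen [H5,H5] ; pick H5
  Q 219.1.20.74: descend 11011011 ; hops seen [H5,H5] ; pick H5
  + 219.164.224.0/20 (H1) depth=20
  Q 219.0.0.53: descend 11011011 ; hops seen [H5,H5] ; pick H5
  Q 219.0.10.163: descend 11011011 ; hops seen [H5,H5] ; pick H5
  Q 219.164.224.162: descend 11011011101001001110 ; hops seen [H5,H5,H1] ; pick H1

== LOOKUPS ==
["H2","H2","H2","H5","H3","H5","H5","H5","H5","H1"]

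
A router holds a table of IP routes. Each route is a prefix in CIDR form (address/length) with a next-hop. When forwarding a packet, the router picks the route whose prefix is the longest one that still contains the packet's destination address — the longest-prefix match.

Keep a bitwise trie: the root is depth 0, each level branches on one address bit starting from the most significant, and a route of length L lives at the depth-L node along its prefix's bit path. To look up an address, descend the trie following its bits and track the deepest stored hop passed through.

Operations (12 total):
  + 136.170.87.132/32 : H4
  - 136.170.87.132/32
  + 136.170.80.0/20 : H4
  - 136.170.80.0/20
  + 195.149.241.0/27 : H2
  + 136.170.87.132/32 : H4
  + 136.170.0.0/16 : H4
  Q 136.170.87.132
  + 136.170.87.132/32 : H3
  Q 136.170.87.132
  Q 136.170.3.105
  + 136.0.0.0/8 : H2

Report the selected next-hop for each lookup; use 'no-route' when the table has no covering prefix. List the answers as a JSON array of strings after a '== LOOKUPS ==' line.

Process each operation:
  + 136.170.87.132/32 (H4) depth=32
  del 136.170.87.132/32 (clear depth 32)
  + 136.170.80.0/20 (H4) depth=20
  del 136.170.80.0/20 (clear depth 20)
  + 195.149.241.0/27 (H2) depth=27
  + 136.170.87.132/32 (H4) depth=32
  + 136.170.0.0/16 (H4) depth=16
  Q 136.170.87.132: descend 10001000101010100101011110000100 ; hops seen [H4,H4] ; pick H4
  + 136.170.87.132/32 (H3) depth=32
  Q 136.170.87.132: descend 10001000101010100101011110000100 ; hops seen [H4,H3] ; pick H3
  Q 136.170.3.105: descend 10001000101010100 ; hops seen [H4] ; pick H4
  + 136.0.0.0/8 (H2) depth=8

== LOOKUPS ==
["H4","H3","H4"]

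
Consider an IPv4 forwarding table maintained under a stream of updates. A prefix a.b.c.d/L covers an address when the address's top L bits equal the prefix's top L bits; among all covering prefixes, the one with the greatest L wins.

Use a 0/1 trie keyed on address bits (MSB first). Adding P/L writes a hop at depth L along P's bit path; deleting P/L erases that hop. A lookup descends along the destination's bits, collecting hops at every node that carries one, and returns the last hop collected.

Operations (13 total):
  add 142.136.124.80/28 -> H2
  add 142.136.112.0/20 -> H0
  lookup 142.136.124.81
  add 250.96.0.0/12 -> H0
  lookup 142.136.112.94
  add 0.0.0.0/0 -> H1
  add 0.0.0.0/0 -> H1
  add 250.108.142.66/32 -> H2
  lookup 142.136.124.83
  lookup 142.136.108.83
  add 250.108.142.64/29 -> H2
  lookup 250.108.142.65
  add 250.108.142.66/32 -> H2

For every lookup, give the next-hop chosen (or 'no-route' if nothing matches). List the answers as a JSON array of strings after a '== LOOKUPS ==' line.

Trace:
  add 142.136.124.80/28 -> H2 at depth 28
  add 142.136.112.0/20 -> H0 at depth 20
  ? 142.136.124.81  path d0:-→d1:-→d2:-→d3:-→d4:-→d5:-→d6:-→d7:-→d8:-→d9:-→d10:-→d11:-→d12:-→d13:-→d14:-→d15:-→d16:-→d17:-→d18:-→d19:-→d20:H0→d21:-→d22:-→d23:-→d24:-→d25:-→d26:-→d27:-→d28:H2  best=H2
  add 250.96.0.0/12 -> H0 at depth 12
  ? 142.136.112.94  path d0:-→d1:-→d2:-→d3:-→d4:-→d5:-→d6:-→d7:-→d8:-→d9:-→d10:-→d11:-→d12:-→d13:-→d14:-→d15:-→d16:-→d17:-→d18:-→d19:-→d20:H0  best=H0
  add 0.0.0.0/0 -> H1 at depth 0
  add 0.0.0.0/0 -> H1 at depth 0
  add 250.108.142.66/32 -> H2 at depth 32
  ? 142.136.124.83  path d0:H1→d1:-→d2:-→d3:-→d4:-→d5:-→d6:-→d7:-→d8:-→d9:-→d10:-→d11:-→d12:-→d13:-→d14:-→d15:-→d16:-→d17:-→d18:-→d19:-→d20:H0→d21:-→d22:-→d23:-→d24:-→d25:-→d26:-→d27:-→d28:H2  best=H2
  ? 142.136.108.83  path d0:H1→d1:-→d2:-→d3:-→d4:-→d5:-→d6:-→d7:-→d8:-→d9:-→d10:-→d11:-→d12:-→d13:-→d14:-→d15:-→d16:-→d17:-→d18:-→d19:-  best=H1
  add 250.108.142.64/29 -> H2 at depth 29
  ? 250.108.142.65  path d0:H1→d1:-→d2:-→d3:-→d4:-→d5:-→d6:-→d7:-→d8:-→d9:-→d10:-→d11:-→d12:H0→d13:-→d14:-→d15:-→d16:-→d17:-→d18:-→d19:-→d20:-→d21:-→d22:-→d23:-→d24:-→d25:-→d26:-→d27:-→d28:-→d29:H2→d30:-  best=H2
  add 250.108.142.66/32 -> H2 at depth 32

== LOOKUPS ==
["H2","H0","H2","H1","H2"]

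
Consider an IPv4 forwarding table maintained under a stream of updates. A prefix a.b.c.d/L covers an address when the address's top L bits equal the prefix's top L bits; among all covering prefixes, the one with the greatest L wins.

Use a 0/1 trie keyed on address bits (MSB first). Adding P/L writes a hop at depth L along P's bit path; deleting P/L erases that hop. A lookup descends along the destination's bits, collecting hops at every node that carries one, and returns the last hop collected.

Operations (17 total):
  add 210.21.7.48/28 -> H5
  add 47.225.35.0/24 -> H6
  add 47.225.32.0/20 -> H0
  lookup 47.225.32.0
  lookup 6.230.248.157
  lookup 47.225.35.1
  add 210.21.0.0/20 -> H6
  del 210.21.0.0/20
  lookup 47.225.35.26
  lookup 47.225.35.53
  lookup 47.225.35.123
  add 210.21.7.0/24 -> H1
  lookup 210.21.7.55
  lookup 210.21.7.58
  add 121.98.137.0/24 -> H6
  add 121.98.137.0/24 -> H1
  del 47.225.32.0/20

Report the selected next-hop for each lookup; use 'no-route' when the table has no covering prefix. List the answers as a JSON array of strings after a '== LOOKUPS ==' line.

Apply in order:
  add 210.21.7.48/28 -> H5 at depth 28
  add 47.225.35.0/24 -> H6 at depth 24
  add 47.225.32.0/20 -> H0 at depth 20
  lookup 47.225.32.0: bits 0010111111100001001000 walk d0:-→d1:-→d2:-→d3:-→d4:-→d5:-→d6:-→d7:-→d8:-→d9:-→d10:-→d11:-→d12:-→d13:-→d14:-→d15:-→d16:-→d17:-→d18:-→d19:-→d20:H0→d21:-→d22:- -> H0
  lookup 6.230.248.157: bits 00 walk d0:-→d1:-→d2:- -> no-route
  lookup 47.225.35.1: bits 001011111110000100100011 walk d0:-→d1:-→d2:-→d3:-→d4:-→d5:-→d6:-→d7:-→d8:-→d9:-→d10:-→d11:-→d12:-→d13:-→d14:-→d15:-→d16:-→d17:-→d18:-→d19:-→d20:H0→d21:-→d22:-→d23:-→d24:H6 -> H6
  add 210.21.0.0/20 -> H6 at depth 20
  - 210.21.0.0/20 clear@20
  lookup 47.225.35.26: bits 001011111110000100100011 walk d0:-→d1:-→d2:-→d3:-→d4:-→d5:-→d6:-→d7:-→d8:-→d9:-→d10:-→d11:-→d12:-→d13:-→d14:-→d15:-→d16:-→d17:-→d18:-→d19:-→d20:H0→d21:-→d22:-→d23:-→d24:H6 -> H6
  lookup 47.225.35.53: bits 001011111110000100100011 walk d0:-→d1:-→d2:-→d3:-→d4:-→d5:-→d6:-→d7:-→d8:-→d9:-→d10:-→d11:-→d12:-→d13:-→d14:-→d15:-→d16:-→d17:-→d18:-→d19:-→d20:H0→d21:-→d22:-→d23:-→d24:H6 -> H6
  lookup 47.225.35.123: bits 001011111110000100100011 walk d0:-→d1:-→d2:-→d3:-→d4:-→d5:-→d6:-→d7:-→d8:-→d9:-→d10:-→d11:-→d12:-→d13:-→d14:-→d15:-→d16:-→d17:-→d18:-→d19:-→d20:H0→d21:-→d22:-→d23:-→d24:H6 -> H6
  add 210.21.7.0/24 -> H1 at depth 24
  lookup 210.21.7.55: bits 1101001000010101000001110011 walk d0:-→d1:-→d2:-→d3:-→d4:-→d5:-→d6:-→d7:-→d8:-→d9:-→d10:-→d11:-→d12:-→d13:-→d14:-→d15:-→d16:-→d17:-→d18:-→d19:-→d20:-→d21:-→d22:-→d23:-→d24:H1→d25:-→d26:-→d27:-→d28:H5 -> H5
  lookup 210.21.7.58: bits 1101001000010101000001110011 walk d0:-→d1:-→d2:-→d3:-→d4:-→d5:-→d6:-→d7:-→d8:-→d9:-→d10:-→d11:-→d12:-→d13:-→d14:-→d15:-→d16:-→d17:-→d18:-→d19:-→d20:-→d21:-→d22:-→d23:-→d24:H1→d25:-→d26:-→d27:-→d28:H5 -> H5
  add 121.98.137.0/24 -> H6 at depth 24
  add 121.98.137.0/24 -> H1 at depth 24
  - 47.225.32.0/20 clear@20

== LOOKUPS ==
["H0","no-route","H6","H6","H6","H6","H5","H5"]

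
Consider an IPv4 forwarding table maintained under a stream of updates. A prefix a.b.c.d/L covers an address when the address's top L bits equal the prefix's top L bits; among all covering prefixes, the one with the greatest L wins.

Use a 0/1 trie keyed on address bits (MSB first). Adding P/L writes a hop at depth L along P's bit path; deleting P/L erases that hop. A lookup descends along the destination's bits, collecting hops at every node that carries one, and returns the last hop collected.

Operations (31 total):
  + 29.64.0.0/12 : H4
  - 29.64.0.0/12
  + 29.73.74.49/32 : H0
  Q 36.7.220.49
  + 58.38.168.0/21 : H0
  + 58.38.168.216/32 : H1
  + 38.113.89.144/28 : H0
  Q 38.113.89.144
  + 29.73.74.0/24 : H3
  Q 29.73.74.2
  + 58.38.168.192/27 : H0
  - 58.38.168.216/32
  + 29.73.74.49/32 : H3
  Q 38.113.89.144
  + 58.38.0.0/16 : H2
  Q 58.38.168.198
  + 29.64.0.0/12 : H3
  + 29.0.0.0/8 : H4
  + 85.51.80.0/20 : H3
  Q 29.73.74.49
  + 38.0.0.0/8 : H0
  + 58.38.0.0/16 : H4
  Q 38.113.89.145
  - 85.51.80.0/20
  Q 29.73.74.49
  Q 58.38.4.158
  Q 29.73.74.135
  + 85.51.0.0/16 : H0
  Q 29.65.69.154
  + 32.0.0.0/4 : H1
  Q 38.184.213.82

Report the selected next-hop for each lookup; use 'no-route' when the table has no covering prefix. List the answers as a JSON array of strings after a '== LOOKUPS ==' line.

Trace:
  + 29.64.0.0/12 (H4) depth=12
  - 29.64.0.0/12 clear@12
  + 29.73.74.49/32 (H0) depth=32
  Q 36.7.220.49: descend 00 ; hops seen [∅] ; pick no-route
  + 58.38.168.0/21 (H0) depth=21
  + 58.38.168.216/32 (H1) depth=32
  + 38.113.89.144/28 (H0) depth=28
  Q 38.113.89.144: descend 0010011001110001010110011001 ; hops seen [H0] ; pick H0
  + 29.73.74.0/24 (H3) depth=24
  Q 29.73.74.2: descend 00011101010010010100101000 ; hops seen [H3] ; pick H3
  + 58.38.168.192/27 (H0) depth=27
  - 58.38.168.216/32 clear@32
  + 29.73.74.49/32 (H3) depth=32
  Q 38.113.89.144: descend 0010011001110001010110011001 ; hops seen [H0] ; pick H0
  + 58.38.0.0/16 (H2) depth=16
  Q 58.38.168.198: descend 001110100010011010101000110 ; hops seen [H2,H0,H0] ; pick H0
  + 29.64.0.0/12 (H3) depth=12
  + 29.0.0.0/8 (H4) depth=8
  + 85.51.80.0/20 (H3) depth=20
  Q 29.73.74.49: descend 00011101010010010100101000110001 ; hops seen [H4,H3,H3,H3] ; pick H3
  + 38.0.0.0/8 (H0) depth=8
  + 58.38.0.0/16 (H4) depth=16
  Q 38.113.89.145: descend 0010011001110001010110011001 ; hops seen [H0,H0] ; pick H0
  - 85.51.80.0/20 clear@20
  Q 29.73.74.49: descend 00011101010010010100101000110001 ; hops seen [H4,H3,H3,H3] ; pick H3
  Q 58.38.4.158: descend 0011101000100110 ; hops seen [H4] ; pick H4
  Q 29.73.74.135: descend 000111010100100101001010 ; hops seen [H4,H3,H3] ; pick H3
  + 85.51.0.0/16 (H0) depth=16
  Q 29.65.69.154: descend 000111010100 ; hops seen [H4,H3] ; pick H3
  + 32.0.0.0/4 (H1) depth=4
  Q 38.184.213.82: descend 00100110 ; hops seen [H1,H0] ; pick H0

== LOOKUPS ==
["no-route","H0","H3","H0","H0","H3","H0","H3","H4","H3","H3","H0"]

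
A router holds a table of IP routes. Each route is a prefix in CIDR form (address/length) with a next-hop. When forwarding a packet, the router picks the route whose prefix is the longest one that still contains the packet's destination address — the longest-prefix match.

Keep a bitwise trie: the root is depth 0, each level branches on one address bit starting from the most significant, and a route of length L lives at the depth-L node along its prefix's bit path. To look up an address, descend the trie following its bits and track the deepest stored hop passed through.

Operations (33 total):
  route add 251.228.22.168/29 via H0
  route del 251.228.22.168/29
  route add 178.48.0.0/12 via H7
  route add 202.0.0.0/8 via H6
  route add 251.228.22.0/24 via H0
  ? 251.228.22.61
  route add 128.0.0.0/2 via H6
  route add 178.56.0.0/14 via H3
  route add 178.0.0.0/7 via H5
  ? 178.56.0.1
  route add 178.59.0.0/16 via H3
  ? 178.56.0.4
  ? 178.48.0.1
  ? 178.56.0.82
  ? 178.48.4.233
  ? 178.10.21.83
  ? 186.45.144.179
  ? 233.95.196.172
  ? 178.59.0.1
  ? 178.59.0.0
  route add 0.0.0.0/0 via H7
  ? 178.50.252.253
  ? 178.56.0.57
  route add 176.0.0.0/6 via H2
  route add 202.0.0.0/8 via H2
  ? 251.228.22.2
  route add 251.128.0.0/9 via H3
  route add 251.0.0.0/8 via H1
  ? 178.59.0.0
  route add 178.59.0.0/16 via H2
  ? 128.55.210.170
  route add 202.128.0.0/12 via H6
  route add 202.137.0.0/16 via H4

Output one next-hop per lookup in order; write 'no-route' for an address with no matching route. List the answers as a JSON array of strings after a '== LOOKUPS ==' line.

Trace:
  add 251.228.22.168/29 -> H0 at depth 29
  del 251.228.22.168/29 (clear depth 29)
  add 178.48.0.0/12 -> H7 at depth 12
  add 202.0.0.0/8 -> H6 at depth 8
  add 251.228.22.0/24 -> H0 at depth 24
  ? 251.228.22.61  path d0:-→d1:-→d2:-→d3:-→d4:-→d5:-→d6:-→d7:-→d8:-→d9:-→d10:-→d11:-→d12:-→d13:-→d14:-→d15:-→d16:-→d17:-→d18:-→d19:-→d20:-→d21:-→d22:-→d23:-→d24:H0  best=H0
  add 128.0.0.0/2 -> H6 at depth 2
  add 178.56.0.0/14 -> H3 at depth 14
  add 178.0.0.0/7 -> H5 at depth 7
  ? 178.56.0.1  path d0:-→d1:-→d2:H6→d3:-→d4:-→d5:-→d6:-→d7:H5→d8:-→d9:-→d10:-→d11:-→d12:H7→d13:-→d14:H3  best=H3
  add 178.59.0.0/16 -> H3 at depth 16
  ? 178.56.0.4  path d0:-→d1:-→d2:H6→d3:-→d4:-→d5:-→d6:-→d7:H5→d8:-→d9:-→d10:-→d11:-→d12:H7→d13:-→d14:H3  best=H3
  ? 178.48.0.1  path d0:-→d1:-→d2:H6→d3:-→d4:-→d5:-→d6:-→d7:H5→d8:-→d9:-→d10:-→d11:-→d12:H7  best=H7
  ? 178.56.0.82  path d0:-→d1:-→d2:H6→d3:-→d4:-→d5:-→d6:-→d7:H5→d8:-→d9:-→d10:-→d11:-→d12:H7→d13:-→d14:H3  best=H3
  ? 178.48.4.233  path d0:-→d1:-→d2:H6→d3:-→d4:-→d5:-→d6:-→d7:H5→d8:-→d9:-→d10:-→d11:-→d12:H7  best=H7
  ? 178.10.21.83  path d0:-→d1:-→d2:H6→d3:-→d4:-→d5:-→d6:-→d7:H5→d8:-→d9:-→d10:-  best=H5
  ? 186.45.144.179  path d0:-→d1:-→d2:H6→d3:-→d4:-  best=H6
  ? 233.95.196.172  path d0:-→d1:-→d2:-→d3:-  best=no-route
  ? 178.59.0.1  path d0:-→d1:-→d2:H6→d3:-→d4:-→d5:-→d6:-→d7:H5→d8:-→d9:-→d10:-→d11:-→d12:H7→d13:-→d14:H3→d15:-→d16:H3  best=H3
  ? 178.59.0.0  path d0:-→d1:-→d2:H6→d3:-→d4:-→d5:-→d6:-→d7:H5→d8:-→d9:-→d10:-→d11:-→d12:H7→d13:-→d14:H3→d15:-→d16:H3  best=H3
  add 0.0.0.0/0 -> H7 at depth 0
  ? 178.50.252.253  path d0:H7→d1:-→d2:H6→d3:-→d4:-→d5:-→d6:-→d7:H5→d8:-→d9:-→d10:-→d11:-→d12:H7  best=H7
  ? 178.56.0.57  path d0:H7→d1:-→d2:H6→d3:-→d4:-→d5:-→d6:-→d7:H5→d8:-→d9:-→d10:-→d11:-→d12:H7→d13:-→d14:H3  best=H3
  add 176.0.0.0/6 -> H2 at depth 6
  add 202.0.0.0/8 -> H2 at depth 8
  ? 251.228.22.2  path d0:H7→d1:-→d2:-→d3:-→d4:-→d5:-→d6:-→d7:-→d8:-→d9:-→d10:-→d11:-→d12:-→d13:-→d14:-→d15:-→d16:-→d17:-→d18:-→d19:-→d20:-→d21:-→d22:-→d23:-→d24:H0  best=H0
  add 251.128.0.0/9 -> H3 at depth 9
  add 251.0.0.0/8 -> H1 at depth 8
  ? 178.59.0.0  path d0:H7→d1:-→d2:H6→d3:-→d4:-→d5:-→d6:H2→d7:H5→d8:-→d9:-→d10:-→d11:-→d12:H7→d13:-→d14:H3→d15:-→d16:H3  best=H3
  add 178.59.0.0/16 -> H2 at depth 16
  ? 128.55.210.170  path d0:H7→d1:-→d2:H6  best=H6
  add 202.128.0.0/12 -> H6 at depth 12
  add 202.137.0.0/16 -> H4 at depth 16

== LOOKUPS ==
["H0","H3","H3","H7","H3","H7","H5","H6","no-route","H3","H3","H7","H3","H0","H3","H6"]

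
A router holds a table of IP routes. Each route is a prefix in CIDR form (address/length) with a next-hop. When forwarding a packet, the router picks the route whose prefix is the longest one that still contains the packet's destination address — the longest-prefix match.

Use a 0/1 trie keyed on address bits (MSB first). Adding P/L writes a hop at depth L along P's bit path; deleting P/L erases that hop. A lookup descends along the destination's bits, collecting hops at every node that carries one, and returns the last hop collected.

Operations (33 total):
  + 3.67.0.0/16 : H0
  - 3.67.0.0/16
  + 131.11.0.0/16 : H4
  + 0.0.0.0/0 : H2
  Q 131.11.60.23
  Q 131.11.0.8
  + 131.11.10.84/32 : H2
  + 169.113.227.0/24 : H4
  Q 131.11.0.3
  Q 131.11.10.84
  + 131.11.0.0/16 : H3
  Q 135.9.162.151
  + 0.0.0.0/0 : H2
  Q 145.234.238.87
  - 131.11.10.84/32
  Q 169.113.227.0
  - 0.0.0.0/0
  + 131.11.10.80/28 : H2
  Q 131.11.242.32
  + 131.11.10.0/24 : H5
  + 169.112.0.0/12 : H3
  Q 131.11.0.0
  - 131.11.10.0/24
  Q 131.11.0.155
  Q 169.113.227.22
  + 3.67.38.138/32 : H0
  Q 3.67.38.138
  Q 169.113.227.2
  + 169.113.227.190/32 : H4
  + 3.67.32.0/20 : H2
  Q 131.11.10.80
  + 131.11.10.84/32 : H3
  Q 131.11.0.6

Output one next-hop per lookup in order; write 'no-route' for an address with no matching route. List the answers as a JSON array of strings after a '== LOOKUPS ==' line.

Trace:
  + 3.67.0.0/16 (H0) depth=16
  - 3.67.0.0/16 clear@16
  + 131.11.0.0/16 (H4) depth=16
  + 0.0.0.0/0 (H2) depth=0
  Q 131.11.60.23: descend 1000001100001011 ; hops seen [H2,H4] ; pick H4
  Q 131.11.0.8: descend 1000001100001011 ; hops seen [H2,H4] ; pick H4
  + 131.11.10.84/32 (H2) depth=32
  + 169.113.227.0/24 (H4) depth=24
  Q 131.11.0.3: descend 10000011000010110000 ; hops seen [H2,H4] ; pick H4
  Q 131.11.10.84: descend 10000011000010110000101001010100 ; hops seen [H2,H4,H2] ; pick H2
  + 131.11.0.0/16 (H3) depth=16
  Q 135.9.162.151: descend 10000 ; hops seen [H2] ; pick H2
  + 0.0.0.0/0 (H2) depth=0
  Q 145.234.238.87: descend 100 ; hops seen [H2] ; pick H2
  - 131.11.10.84/32 clear@32
  Q 169.113.227.0: descend 101010010111000111100011 ; hops seen [H2,H4] ; pick H4
  - 0.0.0.0/0 clear@0
  + 131.11.10.80/28 (H2) depth=28
  Q 131.11.242.32: descend 1000001100001011 ; hops seen [H3] ; pick H3
  + 131.11.10.0/24 (H5) depth=24
  + 169.112.0.0/12 (H3) depth=12
  Q 131.11.0.0: descend 10000011000010110000 ; hops seen [H3] ; pick H3
  - 131.11.10.0/24 clear@24
  Q 131.11.0.155: descend 10000011000010110000 ; hops seen [H3] ; pick H3
  Q 169.113.227.22: descend 101010010111000111100011 ; hops seen [H3,H4] ; pick H4
  + 3.67.38.138/32 (H0) depth=32
  Q 3.67.38.138: descend 00000011010000110010011010001010 ; hops seen [H0] ; pick H0
  Q 169.113.227.2: descend 101010010111000111100011 ; hops seen [H3,H4] ; pick H4
  + 169.113.227.190/32 (H4) depth=32
  + 3.67.32.0/20 (H2) depth=20
  Q 131.11.10.80: descend 10000011000010110000101001010 ; hops seen [H3,H2] ; pick H2
  + 131.11.10.84/32 (H3) depth=32
  Q 131.11.0.6: descend 10000011000010110000 ; hops seen [H3] ; pick H3

== LOOKUPS ==
["H4","H4","H4","H2","H2","H2","H4","H3","H3","H3","H4","H0","H4","H2","H3"]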